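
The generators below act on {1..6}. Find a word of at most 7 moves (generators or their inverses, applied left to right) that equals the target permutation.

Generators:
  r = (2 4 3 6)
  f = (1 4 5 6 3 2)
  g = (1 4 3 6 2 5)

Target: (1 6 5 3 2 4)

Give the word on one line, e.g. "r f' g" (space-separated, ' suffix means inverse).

  after g': (1 5 2 6 3 4)
  after g': (1 2 3)(4 5 6)
  after r': (1 6 2 4 5 3)
  after g: (1 2 3 4)(5 6)
  after r': (1 6 5 3 2 4)

g' g' r' g r'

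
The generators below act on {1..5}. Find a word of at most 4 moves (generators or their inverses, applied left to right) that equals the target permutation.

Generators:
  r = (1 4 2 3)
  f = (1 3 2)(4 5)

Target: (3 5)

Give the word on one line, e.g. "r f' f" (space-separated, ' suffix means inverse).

f' r f'

  after f': (1 2 3)(4 5)
  after r: (1 3 4 5 2)
  after f': (3 5)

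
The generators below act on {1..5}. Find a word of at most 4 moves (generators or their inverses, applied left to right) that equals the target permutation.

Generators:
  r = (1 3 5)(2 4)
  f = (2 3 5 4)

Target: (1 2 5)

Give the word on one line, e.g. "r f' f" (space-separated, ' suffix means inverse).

r f'

  after r: (1 3 5)(2 4)
  after f': (1 2 5)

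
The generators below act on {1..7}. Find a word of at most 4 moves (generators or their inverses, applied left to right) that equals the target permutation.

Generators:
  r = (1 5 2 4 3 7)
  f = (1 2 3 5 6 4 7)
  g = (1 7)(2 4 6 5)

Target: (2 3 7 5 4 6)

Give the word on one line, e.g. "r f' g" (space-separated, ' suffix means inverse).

  after g: (1 7)(2 4 6 5)
  after r: (2 3 7 5 4 6)

g r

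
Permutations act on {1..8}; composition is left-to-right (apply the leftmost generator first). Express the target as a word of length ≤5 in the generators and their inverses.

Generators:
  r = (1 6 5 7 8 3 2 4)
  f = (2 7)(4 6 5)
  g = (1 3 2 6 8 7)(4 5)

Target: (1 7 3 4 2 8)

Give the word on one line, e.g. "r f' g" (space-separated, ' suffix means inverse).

f' f' g g f'

  after f': (2 7)(4 5 6)
  after f': (4 6 5)
  after g: (1 3 2 6 4 8 7)
  after g: (1 2 8)(3 6 5 4 7)
  after f': (1 7 3 4 2 8)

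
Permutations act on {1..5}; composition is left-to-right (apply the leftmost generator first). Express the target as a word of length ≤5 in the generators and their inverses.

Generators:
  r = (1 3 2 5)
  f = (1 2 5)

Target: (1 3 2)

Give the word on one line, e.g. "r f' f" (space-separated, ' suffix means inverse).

  after r': (1 5 2 3)
  after f': (1 2 3 5)
  after r': (1 3 2)

r' f' r'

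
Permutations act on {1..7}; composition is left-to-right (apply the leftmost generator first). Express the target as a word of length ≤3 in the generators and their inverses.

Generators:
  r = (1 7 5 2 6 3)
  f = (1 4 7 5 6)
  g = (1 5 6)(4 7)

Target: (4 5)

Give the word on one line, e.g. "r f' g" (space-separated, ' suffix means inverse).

  after g': (1 6 5)(4 7)
  after f: (4 5)

g' f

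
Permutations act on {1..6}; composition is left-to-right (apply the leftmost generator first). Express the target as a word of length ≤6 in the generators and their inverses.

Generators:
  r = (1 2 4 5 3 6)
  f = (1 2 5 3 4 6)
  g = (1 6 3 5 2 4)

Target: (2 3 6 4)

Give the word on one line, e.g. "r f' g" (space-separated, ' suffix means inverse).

  after r: (1 2 4 5 3 6)
  after g': (1 5 6 4 3)
  after r: (1 3 2 4 6 5)
  after r: (1 6 3 4)(2 5)
  after f: (2 3 6 4)

r g' r r f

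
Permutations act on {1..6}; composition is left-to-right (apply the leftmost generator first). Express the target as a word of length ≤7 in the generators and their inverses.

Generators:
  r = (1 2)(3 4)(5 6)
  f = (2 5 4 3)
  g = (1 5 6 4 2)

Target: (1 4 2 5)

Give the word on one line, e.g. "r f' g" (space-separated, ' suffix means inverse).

r f' g' g' f'

  after r: (1 2)(3 4)(5 6)
  after f': (1 3 5 6 2)
  after g': (1 3)(4 6)
  after g': (1 3 2 4 5)
  after f': (1 4 2 5)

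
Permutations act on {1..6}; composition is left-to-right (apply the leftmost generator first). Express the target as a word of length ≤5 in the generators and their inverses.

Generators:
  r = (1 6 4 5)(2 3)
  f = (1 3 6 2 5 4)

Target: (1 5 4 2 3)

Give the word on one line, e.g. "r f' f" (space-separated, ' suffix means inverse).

  after f: (1 3 6 2 5 4)
  after r: (1 2)(3 4 6)
  after f: (1 5 4 2 3)

f r f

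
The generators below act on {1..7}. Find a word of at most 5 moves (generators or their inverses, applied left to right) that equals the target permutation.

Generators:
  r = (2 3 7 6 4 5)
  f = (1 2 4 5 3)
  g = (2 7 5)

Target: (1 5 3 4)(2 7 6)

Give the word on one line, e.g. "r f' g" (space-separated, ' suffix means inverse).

  after f': (1 3 5 4 2)
  after r: (1 7 6 4 3 2)
  after f: (1 7 6 5 3 4)
  after g: (1 5 3 4)(2 7 6)

f' r f g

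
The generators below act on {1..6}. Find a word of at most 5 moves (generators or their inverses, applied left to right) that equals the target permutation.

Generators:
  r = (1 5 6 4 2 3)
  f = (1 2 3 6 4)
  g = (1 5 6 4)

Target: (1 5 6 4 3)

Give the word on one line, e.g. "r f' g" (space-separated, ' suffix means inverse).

g r g f' g'

  after g: (1 5 6 4)
  after r: (1 6 2 3)(4 5)
  after g: (1 4 6 2 3 5)
  after f': (1 6)(3 5 4)
  after g': (1 5 6 4 3)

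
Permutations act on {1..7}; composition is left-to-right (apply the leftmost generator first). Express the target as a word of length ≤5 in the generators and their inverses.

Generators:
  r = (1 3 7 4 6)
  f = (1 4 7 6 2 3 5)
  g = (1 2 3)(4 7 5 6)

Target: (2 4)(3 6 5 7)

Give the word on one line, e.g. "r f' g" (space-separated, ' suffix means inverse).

  after g: (1 2 3)(4 7 5 6)
  after f': (1 6)(3 5 7)
  after g': (1 5 4 6 3 7 2)
  after f: (2 4)(3 6 5 7)

g f' g' f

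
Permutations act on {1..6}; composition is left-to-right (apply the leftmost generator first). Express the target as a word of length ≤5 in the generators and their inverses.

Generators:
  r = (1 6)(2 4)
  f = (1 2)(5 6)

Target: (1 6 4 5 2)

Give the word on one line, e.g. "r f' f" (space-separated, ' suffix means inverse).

  after r': (1 6)(2 4)
  after f: (1 5 6 2 4)
  after r: (1 5)(4 6)
  after f': (1 6 4 5 2)

r' f r f'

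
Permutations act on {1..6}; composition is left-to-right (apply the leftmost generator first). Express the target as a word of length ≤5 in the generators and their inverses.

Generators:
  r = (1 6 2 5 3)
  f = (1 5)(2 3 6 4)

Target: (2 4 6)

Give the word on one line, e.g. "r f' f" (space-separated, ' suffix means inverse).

r' f r'

  after r': (1 3 5 2 6)
  after f: (1 6 5 3)(2 4)
  after r': (2 4 6)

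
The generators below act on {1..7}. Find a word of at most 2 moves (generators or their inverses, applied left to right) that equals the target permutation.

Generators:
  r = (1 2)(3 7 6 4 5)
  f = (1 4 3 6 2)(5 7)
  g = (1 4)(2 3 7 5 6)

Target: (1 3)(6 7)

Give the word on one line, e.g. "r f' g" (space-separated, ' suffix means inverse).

g' f

  after g': (1 4)(2 6 5 7 3)
  after f: (1 3)(6 7)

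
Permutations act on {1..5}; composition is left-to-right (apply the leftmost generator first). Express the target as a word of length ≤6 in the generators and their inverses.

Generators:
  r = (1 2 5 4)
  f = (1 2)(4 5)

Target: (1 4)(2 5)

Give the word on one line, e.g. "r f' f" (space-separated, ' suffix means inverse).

r f' f' r f'

  after r: (1 2 5 4)
  after f': (2 4)
  after f': (1 2 5 4)
  after r: (1 5)(2 4)
  after f': (1 4)(2 5)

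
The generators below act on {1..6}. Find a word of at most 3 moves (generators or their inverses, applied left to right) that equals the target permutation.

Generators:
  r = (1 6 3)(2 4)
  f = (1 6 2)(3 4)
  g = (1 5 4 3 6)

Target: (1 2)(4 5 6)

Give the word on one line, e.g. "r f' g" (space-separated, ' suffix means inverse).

g' f

  after g': (1 6 3 4 5)
  after f: (1 2)(4 5 6)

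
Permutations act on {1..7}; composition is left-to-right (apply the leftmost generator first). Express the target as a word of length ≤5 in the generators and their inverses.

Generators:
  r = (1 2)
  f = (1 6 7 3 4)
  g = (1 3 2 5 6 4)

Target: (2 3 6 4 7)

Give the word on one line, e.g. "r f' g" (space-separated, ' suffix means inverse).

r' f' f' r'

  after r': (1 2)
  after f': (1 2 4 3 7 6)
  after f': (1 2 3 6 4 7)
  after r': (2 3 6 4 7)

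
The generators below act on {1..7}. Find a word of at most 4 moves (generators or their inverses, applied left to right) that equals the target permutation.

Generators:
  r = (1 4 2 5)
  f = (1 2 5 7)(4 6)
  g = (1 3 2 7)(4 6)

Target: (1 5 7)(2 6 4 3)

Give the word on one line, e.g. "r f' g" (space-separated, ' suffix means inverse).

r r r g

  after r: (1 4 2 5)
  after r: (1 2)(4 5)
  after r: (1 5 2 4)
  after g: (1 5 7)(2 6 4 3)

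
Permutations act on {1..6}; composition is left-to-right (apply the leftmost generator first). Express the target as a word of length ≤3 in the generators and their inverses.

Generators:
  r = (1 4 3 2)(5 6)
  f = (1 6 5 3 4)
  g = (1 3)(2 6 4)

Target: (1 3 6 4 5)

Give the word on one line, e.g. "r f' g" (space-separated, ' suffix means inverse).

f' f'

  after f': (1 4 3 5 6)
  after f': (1 3 6 4 5)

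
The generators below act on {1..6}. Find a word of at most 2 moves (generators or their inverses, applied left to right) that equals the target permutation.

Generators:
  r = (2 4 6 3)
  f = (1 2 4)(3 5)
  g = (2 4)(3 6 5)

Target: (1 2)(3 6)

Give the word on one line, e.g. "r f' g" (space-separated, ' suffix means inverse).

g f

  after g: (2 4)(3 6 5)
  after f: (1 2)(3 6)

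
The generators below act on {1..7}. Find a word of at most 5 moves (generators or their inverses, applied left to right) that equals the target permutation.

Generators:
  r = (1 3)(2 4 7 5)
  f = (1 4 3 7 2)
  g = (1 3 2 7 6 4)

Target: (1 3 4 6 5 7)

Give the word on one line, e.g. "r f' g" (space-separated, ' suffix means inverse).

  after g': (1 4 6 7 2 3)
  after r: (1 7 4 6 5 2)
  after f': (1 3 4 6 5 7)

g' r f'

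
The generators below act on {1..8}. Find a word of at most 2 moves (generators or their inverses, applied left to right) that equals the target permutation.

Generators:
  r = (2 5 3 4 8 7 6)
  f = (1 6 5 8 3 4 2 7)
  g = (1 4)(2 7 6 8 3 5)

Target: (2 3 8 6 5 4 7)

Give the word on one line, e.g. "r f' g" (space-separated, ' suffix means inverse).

r r

  after r: (2 5 3 4 8 7 6)
  after r: (2 3 8 6 5 4 7)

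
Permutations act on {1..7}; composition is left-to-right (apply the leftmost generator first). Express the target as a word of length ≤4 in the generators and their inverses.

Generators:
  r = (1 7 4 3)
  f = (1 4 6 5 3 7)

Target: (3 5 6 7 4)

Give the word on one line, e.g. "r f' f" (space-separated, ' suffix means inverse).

f' r'

  after f': (1 7 3 5 6 4)
  after r': (3 5 6 7 4)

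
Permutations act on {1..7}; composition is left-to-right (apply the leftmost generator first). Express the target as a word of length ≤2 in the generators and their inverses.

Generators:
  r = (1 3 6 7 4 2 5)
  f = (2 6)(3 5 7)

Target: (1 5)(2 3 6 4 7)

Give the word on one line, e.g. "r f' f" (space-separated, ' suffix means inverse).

f' r'

  after f': (2 6)(3 7 5)
  after r': (1 5)(2 3 6 4 7)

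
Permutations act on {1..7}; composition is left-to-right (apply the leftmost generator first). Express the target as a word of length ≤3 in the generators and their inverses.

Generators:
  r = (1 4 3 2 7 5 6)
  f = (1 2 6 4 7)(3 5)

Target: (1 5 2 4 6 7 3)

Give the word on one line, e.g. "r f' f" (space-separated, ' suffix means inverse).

  after r': (1 6 5 7 2 3 4)
  after r': (1 5 2 4 6 7 3)

r' r'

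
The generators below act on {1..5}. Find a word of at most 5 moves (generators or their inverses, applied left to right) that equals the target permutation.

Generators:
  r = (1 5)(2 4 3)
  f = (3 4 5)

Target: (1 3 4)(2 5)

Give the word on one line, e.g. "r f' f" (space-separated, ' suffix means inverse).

  after f: (3 4 5)
  after r': (1 5 4)(2 3)
  after f': (1 4)(2 5 3)
  after r': (1 2)(4 5)
  after r': (1 3 4)(2 5)

f r' f' r' r'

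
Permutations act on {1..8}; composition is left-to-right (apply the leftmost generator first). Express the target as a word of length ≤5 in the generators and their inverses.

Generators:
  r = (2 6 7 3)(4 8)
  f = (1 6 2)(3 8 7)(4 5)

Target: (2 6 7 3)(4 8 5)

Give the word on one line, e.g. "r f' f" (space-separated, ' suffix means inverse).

  after r: (2 6 7 3)(4 8)
  after f': (1 2)(3 6 8 5 4)
  after f': (1 6 3)(4 7 8)
  after f': (2 6 7 3)(4 8 5)

r f' f' f'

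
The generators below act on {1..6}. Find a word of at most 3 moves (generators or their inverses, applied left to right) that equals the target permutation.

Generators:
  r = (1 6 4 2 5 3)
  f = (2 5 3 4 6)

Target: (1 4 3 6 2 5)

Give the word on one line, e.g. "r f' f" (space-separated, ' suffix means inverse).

f r f'

  after f: (2 5 3 4 6)
  after r: (1 6 5)(2 3)
  after f': (1 4 3 6 2 5)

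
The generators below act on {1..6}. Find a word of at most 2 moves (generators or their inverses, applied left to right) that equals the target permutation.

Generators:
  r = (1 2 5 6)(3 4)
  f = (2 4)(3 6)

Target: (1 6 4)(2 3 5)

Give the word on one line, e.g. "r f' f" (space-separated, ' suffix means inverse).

  after f': (2 4)(3 6)
  after r': (1 6 4)(2 3 5)

f' r'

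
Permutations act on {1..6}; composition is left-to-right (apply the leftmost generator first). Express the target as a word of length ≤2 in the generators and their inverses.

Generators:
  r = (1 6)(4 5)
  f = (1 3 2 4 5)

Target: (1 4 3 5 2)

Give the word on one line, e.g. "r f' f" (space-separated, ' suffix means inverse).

f' f'

  after f': (1 5 4 2 3)
  after f': (1 4 3 5 2)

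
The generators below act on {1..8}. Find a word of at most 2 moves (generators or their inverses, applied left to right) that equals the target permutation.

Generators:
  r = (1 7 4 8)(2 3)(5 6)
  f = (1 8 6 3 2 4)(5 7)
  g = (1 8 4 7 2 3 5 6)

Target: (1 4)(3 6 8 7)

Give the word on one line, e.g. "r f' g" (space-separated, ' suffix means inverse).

  after g: (1 8 4 7 2 3 5 6)
  after r': (1 4)(3 6 8 7)

g r'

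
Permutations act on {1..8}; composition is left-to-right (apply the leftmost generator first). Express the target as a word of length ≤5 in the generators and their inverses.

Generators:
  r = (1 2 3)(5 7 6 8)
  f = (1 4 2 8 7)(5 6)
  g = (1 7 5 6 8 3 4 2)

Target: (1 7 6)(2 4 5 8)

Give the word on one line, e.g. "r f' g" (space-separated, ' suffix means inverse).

  after f': (1 7 8 2 4)(5 6)
  after g: (1 5 8)(3 4 7)
  after r: (1 7)(2 3 4 6 8)
  after g: (1 5 6 3 2 4 8)
  after r: (1 7 6)(2 4 5 8)

f' g r g r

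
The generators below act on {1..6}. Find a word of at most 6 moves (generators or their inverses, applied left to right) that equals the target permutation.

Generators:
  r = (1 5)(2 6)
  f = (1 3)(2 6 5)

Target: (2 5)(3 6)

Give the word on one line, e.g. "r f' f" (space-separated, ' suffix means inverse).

f r f' r r

  after f: (1 3)(2 6 5)
  after r: (1 3 5 6)
  after f': (2 5)(3 6)
  after r: (1 5 6 3 2)
  after r: (2 5)(3 6)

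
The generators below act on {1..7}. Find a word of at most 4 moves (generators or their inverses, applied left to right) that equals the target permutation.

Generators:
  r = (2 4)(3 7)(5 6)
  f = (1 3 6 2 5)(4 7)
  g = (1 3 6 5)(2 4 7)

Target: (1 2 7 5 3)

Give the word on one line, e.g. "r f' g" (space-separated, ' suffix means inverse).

r g f f

  after r: (2 4)(3 7)(5 6)
  after g: (1 3 2 7 6)
  after f: (1 6 3 5)(2 4 7)
  after f: (1 2 7 5 3)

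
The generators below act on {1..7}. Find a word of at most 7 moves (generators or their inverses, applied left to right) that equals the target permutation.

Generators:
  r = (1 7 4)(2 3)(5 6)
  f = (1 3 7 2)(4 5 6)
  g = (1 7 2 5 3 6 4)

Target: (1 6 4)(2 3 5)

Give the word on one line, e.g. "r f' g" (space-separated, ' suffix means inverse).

  after r: (1 7 4)(2 3)(5 6)
  after r: (1 4 7)
  after f': (1 6 5 4 3)(2 7)
  after r': (1 5 7 3 4 2)
  after f: (1 6 4)(2 3 5)

r r f' r' f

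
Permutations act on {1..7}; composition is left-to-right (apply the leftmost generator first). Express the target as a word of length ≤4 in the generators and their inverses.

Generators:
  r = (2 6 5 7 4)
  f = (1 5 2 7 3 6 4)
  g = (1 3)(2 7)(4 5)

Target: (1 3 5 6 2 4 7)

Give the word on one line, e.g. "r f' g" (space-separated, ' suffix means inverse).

  after f': (1 4 6 3 7 2 5)
  after f': (1 6 7 5 4 3 2)
  after f': (1 3 5 6 2 4 7)

f' f' f'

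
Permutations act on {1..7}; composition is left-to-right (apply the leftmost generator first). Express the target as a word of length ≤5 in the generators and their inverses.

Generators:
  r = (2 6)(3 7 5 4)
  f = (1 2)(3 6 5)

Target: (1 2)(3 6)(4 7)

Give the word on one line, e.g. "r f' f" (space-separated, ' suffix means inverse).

r r f'

  after r: (2 6)(3 7 5 4)
  after r: (3 5)(4 7)
  after f': (1 2)(3 6)(4 7)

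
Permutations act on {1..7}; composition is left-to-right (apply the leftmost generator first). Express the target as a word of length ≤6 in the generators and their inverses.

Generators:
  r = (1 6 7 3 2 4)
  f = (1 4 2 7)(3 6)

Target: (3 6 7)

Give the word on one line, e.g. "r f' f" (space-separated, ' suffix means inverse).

  after r': (1 4 2 3 7 6)
  after r': (1 2 7)(3 6 4)
  after f: (1 7 4 6 2)
  after r': (1 6 3 7 2 4)
  after r': (3 6 7)

r' r' f r' r'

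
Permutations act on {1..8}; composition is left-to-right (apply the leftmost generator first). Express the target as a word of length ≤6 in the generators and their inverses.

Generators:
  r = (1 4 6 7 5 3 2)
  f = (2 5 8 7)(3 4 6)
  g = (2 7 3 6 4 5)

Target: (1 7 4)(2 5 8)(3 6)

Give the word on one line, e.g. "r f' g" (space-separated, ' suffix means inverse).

r' g' f' f'

  after r': (1 2 3 5 7 6 4)
  after g': (1 5 2 7 3 4)
  after f': (1 2 8 5 7 6 4)
  after f': (1 7 4)(2 5 8)(3 6)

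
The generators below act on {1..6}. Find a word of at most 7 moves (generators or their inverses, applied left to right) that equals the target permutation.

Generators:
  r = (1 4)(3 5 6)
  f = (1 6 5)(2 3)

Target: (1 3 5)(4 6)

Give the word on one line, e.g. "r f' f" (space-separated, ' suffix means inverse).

  after f: (1 6 5)(2 3)
  after f: (1 5 6)
  after r': (1 3 6 4)
  after f': (1 2 3)(4 5 6)
  after f': (1 3 5)(4 6)

f f r' f' f'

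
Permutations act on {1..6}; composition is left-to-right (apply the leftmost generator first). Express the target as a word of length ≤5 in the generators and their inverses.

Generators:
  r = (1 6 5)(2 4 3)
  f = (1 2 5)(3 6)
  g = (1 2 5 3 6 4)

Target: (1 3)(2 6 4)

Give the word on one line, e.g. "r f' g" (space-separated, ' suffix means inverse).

f g g

  after f: (1 2 5)(3 6)
  after g: (1 5 2 3 4)
  after g: (1 3)(2 6 4)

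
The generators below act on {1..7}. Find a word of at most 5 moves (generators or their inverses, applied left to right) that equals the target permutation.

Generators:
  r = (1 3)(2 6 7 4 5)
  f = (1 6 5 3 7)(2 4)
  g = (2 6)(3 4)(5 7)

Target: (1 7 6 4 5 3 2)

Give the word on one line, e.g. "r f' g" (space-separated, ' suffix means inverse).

g' f' g' g'

  after g': (2 6)(3 4)(5 7)
  after f': (1 7 6 4 5 3 2)
  after g': (1 5 4 7 2)(3 6)
  after g': (1 7 6 4 5 3 2)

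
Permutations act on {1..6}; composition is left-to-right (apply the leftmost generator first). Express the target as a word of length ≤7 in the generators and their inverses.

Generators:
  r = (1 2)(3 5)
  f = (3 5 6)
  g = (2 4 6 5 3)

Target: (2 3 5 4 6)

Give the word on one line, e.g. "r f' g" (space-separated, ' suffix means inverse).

f' g' f' g g

  after f': (3 6 5)
  after g': (2 3 4)
  after f': (2 6 5 3 4)
  after g: (2 5)(3 6)
  after g: (2 3 5 4 6)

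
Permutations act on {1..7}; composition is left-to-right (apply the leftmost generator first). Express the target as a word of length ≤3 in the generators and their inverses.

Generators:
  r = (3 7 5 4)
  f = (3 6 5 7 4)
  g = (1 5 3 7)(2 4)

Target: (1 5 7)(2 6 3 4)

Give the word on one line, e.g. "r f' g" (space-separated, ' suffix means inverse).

g r' f'

  after g: (1 5 3 7)(2 4)
  after r': (1 7)(2 5 4)
  after f': (1 5 7)(2 6 3 4)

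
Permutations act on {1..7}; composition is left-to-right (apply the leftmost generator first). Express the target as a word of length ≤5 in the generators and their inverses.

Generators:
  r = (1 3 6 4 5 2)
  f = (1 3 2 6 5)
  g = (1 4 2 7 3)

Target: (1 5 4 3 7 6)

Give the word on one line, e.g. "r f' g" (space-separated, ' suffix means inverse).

  after g: (1 4 2 7 3)
  after r: (1 5 2 7 6 4)
  after g': (1 5 4 3 7 6)

g r g'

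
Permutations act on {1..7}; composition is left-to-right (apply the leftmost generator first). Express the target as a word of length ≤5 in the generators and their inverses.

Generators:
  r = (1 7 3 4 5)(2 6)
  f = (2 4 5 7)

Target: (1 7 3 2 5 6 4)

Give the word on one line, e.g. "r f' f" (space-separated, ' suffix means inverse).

f f r' f

  after f: (2 4 5 7)
  after f: (2 5)(4 7)
  after r': (1 5 6 2 4)(3 7)
  after f: (1 7 3 2 5 6 4)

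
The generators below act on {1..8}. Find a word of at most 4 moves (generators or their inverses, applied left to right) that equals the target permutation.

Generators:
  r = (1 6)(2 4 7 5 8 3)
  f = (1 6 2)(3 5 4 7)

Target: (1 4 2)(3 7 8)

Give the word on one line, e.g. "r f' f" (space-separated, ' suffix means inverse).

f f r

  after f: (1 6 2)(3 5 4 7)
  after f: (1 2 6)(3 4)(5 7)
  after r: (1 4 2)(3 7 8)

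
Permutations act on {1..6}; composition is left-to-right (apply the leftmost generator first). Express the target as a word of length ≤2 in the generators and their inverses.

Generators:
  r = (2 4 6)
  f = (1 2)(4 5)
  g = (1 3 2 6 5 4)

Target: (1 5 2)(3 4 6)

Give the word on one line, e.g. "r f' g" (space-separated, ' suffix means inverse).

  after g': (1 4 5 6 2 3)
  after g': (1 5 2)(3 4 6)

g' g'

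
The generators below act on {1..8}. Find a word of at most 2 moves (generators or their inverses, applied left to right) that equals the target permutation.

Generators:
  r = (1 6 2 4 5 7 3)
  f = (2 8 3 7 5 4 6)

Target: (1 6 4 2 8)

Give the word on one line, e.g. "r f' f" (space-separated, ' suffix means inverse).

f r

  after f: (2 8 3 7 5 4 6)
  after r: (1 6 4 2 8)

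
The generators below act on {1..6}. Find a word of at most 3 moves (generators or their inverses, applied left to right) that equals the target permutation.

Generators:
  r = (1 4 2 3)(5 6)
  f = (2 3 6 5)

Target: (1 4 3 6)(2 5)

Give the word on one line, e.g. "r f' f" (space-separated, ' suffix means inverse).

  after f': (2 5 6 3)
  after r: (1 4 2 6)
  after f: (1 4 3 6)(2 5)

f' r f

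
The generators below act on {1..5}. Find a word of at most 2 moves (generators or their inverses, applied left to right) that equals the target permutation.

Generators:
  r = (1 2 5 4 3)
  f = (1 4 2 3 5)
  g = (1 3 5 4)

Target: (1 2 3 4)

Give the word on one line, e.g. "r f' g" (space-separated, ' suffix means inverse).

  after r: (1 2 5 4 3)
  after g': (1 2 3 4)

r g'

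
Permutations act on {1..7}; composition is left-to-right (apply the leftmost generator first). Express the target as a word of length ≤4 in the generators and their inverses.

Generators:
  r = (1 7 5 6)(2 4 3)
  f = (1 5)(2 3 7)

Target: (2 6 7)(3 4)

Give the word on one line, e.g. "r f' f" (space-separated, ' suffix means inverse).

  after f': (1 5)(2 7 3)
  after r': (1 7 4 2)(5 6)
  after r': (2 6 7)(3 4)

f' r' r'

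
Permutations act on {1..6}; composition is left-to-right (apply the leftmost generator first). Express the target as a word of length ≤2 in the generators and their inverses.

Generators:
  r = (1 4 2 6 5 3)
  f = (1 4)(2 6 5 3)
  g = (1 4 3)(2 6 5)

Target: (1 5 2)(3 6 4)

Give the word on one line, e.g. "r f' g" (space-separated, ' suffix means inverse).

  after r': (1 3 5 6 2 4)
  after r': (1 5 2)(3 6 4)

r' r'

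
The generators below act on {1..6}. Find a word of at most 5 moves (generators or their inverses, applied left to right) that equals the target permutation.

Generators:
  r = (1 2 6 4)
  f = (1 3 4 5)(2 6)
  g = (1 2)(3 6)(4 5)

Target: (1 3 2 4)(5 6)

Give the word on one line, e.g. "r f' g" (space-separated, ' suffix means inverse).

  after f': (1 5 4 3)(2 6)
  after g: (1 4 6)(2 3)
  after f': (1 3 6 5 4 2)
  after r': (1 3 2 4)(5 6)

f' g f' r'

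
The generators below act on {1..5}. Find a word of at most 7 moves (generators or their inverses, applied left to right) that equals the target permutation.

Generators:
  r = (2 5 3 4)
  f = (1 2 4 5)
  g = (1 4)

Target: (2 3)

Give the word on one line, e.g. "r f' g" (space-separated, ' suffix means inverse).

  after f': (1 5 4 2)
  after r': (1 2)(3 5)
  after g: (1 2 4)(3 5)
  after r': (1 4)(2 3)
  after g: (2 3)

f' r' g r' g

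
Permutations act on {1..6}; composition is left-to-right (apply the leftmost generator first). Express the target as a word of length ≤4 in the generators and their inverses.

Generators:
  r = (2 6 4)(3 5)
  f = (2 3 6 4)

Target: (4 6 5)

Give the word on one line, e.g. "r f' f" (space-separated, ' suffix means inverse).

f' r' f f

  after f': (2 4 6 3)
  after r': (2 6 5 3 4)
  after f: (2 4 3)(5 6)
  after f: (4 6 5)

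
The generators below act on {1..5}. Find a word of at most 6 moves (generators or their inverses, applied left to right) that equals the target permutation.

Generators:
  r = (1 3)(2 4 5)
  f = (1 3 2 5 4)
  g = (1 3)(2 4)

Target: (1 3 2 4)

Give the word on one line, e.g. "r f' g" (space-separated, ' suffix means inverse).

  after f: (1 3 2 5 4)
  after g': (2 5)(3 4)
  after r': (1 3 2 4)
  after g: (3 4)
  after g: (1 3 2 4)

f g' r' g g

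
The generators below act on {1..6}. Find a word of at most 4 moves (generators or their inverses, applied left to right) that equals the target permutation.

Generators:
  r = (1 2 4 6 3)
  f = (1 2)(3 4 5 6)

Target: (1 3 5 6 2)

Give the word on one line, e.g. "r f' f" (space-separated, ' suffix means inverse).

  after f: (1 2)(3 4 5 6)
  after f: (3 5)(4 6)
  after r': (1 3 5 6 2)

f f r'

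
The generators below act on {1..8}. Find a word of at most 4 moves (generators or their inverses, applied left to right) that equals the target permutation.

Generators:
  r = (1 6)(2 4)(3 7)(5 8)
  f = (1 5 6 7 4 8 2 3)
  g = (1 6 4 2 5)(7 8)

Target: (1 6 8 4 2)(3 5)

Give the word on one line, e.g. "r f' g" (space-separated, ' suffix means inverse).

  after r: (1 6)(2 4)(3 7)(5 8)
  after g': (2 6 5 7 3 8)
  after r': (1 6 8 4 2)(3 5)

r g' r'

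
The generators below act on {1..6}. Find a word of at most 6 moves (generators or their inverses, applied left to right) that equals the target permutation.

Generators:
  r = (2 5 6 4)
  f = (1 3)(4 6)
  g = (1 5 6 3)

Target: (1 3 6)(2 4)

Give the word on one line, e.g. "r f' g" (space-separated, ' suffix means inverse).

g' r g f

  after g': (1 3 6 5)
  after r: (1 3 4 2 5)
  after g: (2 6 3 4)
  after f: (1 3 6)(2 4)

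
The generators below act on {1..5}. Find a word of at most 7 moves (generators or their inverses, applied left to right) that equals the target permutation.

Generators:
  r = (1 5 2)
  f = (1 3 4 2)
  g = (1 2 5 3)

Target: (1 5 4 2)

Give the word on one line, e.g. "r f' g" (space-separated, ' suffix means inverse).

g' r' r' g' f

  after g': (1 3 5 2)
  after r': (1 3)
  after r': (1 3 2 5)
  after g': (1 5 3)
  after f: (1 5 4 2)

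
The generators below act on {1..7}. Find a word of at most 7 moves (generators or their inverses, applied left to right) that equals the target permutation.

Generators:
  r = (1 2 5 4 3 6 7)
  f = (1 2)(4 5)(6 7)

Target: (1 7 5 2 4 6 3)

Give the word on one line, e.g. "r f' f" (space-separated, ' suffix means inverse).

  after r: (1 2 5 4 3 6 7)
  after f: (2 4 3 7)
  after r: (1 2 3)(4 6 7 5)
  after f: (2 3)(4 7)
  after r': (1 7 5 2 4 6 3)

r f r f r'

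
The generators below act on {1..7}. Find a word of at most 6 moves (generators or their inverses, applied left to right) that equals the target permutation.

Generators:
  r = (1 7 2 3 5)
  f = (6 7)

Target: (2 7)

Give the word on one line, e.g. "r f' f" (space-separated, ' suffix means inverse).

f r' f' r f'

  after f: (6 7)
  after r': (1 5 3 2 7 6)
  after f': (1 5 3 2 6)
  after r: (2 6 7)
  after f': (2 7)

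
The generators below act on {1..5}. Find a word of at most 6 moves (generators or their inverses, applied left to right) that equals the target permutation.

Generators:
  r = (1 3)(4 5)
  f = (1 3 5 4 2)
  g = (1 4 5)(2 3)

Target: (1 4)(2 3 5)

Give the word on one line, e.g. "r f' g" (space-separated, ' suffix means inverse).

g' g' r g'

  after g': (1 5 4)(2 3)
  after g': (1 4 5)
  after r: (1 5 3)
  after g': (1 4)(2 3 5)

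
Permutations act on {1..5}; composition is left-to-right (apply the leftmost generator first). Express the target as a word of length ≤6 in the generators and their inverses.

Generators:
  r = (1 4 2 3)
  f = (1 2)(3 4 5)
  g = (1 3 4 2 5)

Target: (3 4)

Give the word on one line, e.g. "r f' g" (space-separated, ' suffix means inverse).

  after f: (1 2)(3 4 5)
  after f: (3 5 4)
  after f: (1 2)
  after r': (1 4)(2 3)
  after r': (3 4)

f f f r' r'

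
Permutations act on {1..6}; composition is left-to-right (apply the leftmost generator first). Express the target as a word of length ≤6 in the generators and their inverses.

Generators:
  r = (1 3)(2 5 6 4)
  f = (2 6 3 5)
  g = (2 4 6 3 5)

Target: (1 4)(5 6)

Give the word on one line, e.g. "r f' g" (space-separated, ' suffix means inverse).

f' g r' f' r

  after f': (2 5 3 6)
  after g: (4 6)
  after r': (1 3)(2 4 5)
  after f': (1 6 2 4 3)
  after r: (1 4)(5 6)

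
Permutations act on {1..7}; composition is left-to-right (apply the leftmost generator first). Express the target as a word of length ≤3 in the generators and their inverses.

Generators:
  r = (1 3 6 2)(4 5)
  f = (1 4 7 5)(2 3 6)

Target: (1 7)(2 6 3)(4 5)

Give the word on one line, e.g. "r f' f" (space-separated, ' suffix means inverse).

f f

  after f: (1 4 7 5)(2 3 6)
  after f: (1 7)(2 6 3)(4 5)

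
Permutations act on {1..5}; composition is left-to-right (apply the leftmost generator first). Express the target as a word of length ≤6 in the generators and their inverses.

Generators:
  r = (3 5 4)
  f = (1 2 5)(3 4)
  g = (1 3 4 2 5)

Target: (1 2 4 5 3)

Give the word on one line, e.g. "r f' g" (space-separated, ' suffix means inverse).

g r g' r'

  after g: (1 3 4 2 5)
  after r: (1 5)(2 4)
  after g': (1 2 3)
  after r': (1 2 4 5 3)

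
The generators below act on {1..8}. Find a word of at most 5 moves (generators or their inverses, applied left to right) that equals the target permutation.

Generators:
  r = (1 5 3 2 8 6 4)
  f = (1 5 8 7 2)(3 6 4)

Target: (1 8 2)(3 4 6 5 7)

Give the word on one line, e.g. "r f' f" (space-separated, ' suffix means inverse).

  after r: (1 5 3 2 8 6 4)
  after r: (1 3 8 4 5 2 6)
  after f': (1 4)(2 3 5 7 8 6)
  after r': (1 6 3)(2 5 7)
  after r': (1 8 2)(3 4 6 5 7)

r r f' r' r'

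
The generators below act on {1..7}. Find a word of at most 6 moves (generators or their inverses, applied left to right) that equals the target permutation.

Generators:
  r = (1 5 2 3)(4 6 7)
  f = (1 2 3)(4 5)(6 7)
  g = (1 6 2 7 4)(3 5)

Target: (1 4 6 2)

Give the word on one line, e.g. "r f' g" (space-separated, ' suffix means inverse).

r g g f

  after r: (1 5 2 3)(4 6 7)
  after g: (1 3 6 4 2 5 7)
  after g: (1 5 4 7 6)(2 3)
  after f: (1 4 6 2)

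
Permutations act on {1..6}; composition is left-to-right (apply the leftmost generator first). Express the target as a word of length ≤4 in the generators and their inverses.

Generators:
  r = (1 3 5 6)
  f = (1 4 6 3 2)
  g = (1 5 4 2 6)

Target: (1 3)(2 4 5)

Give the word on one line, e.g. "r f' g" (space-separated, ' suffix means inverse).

r g'

  after r: (1 3 5 6)
  after g': (1 3)(2 4 5)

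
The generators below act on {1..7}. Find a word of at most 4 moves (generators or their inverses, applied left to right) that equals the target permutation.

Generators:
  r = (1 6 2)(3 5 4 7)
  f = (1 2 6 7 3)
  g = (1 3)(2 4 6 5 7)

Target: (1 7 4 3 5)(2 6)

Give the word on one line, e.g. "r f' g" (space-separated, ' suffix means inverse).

  after f': (1 3 7 6 2)
  after g': (2 3 5 6 7 4)
  after f': (1 3 5 2 7 4)
  after f': (1 7 4 3 5)(2 6)

f' g' f' f'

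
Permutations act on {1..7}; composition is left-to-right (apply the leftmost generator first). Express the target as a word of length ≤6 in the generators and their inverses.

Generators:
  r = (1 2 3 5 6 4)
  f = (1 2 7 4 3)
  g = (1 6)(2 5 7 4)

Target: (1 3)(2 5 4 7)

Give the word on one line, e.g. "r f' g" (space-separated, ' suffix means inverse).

  after g': (1 6)(2 4 7 5)
  after g': (2 7)(4 5)
  after r: (1 2 7 3 5)(4 6)
  after r: (1 3 6)(2 7 5)
  after g': (1 3)(2 5 4 7)

g' g' r r g'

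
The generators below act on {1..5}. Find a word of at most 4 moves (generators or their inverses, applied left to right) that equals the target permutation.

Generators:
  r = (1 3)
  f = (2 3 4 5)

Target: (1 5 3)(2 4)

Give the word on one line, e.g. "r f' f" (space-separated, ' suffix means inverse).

r' f f

  after r': (1 3)
  after f: (1 4 5 2 3)
  after f: (1 5 3)(2 4)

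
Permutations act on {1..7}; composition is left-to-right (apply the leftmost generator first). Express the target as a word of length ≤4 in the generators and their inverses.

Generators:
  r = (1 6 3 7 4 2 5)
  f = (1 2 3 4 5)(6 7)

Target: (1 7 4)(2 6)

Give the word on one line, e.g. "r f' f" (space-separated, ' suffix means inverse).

  after r': (1 5 2 4 7 3 6)
  after f': (1 4 6 5)(2 3 7)
  after r': (1 7 4)(2 6)

r' f' r'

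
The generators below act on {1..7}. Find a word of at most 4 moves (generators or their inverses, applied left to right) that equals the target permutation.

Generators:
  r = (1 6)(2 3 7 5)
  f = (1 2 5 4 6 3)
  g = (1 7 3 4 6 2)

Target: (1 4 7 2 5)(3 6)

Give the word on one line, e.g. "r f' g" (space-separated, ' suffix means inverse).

  after r: (1 6)(2 3 7 5)
  after g': (1 4 3)(2 7 5 6)
  after r: (1 4 7 2 5)(3 6)

r g' r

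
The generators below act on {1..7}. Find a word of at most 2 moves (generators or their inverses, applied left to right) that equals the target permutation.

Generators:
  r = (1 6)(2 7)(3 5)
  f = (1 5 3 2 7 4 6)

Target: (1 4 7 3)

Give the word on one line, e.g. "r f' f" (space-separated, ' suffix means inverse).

r' f'

  after r': (1 6)(2 7)(3 5)
  after f': (1 4 7 3)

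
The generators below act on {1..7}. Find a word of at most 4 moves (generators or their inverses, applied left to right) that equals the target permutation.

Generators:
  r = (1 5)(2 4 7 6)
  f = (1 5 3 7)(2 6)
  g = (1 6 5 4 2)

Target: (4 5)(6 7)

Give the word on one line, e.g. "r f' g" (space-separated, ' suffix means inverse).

  after g': (1 2 4 5 6)
  after g': (1 4 6 2 5)
  after g': (1 5 2 6 4)
  after r: (4 5)(6 7)

g' g' g' r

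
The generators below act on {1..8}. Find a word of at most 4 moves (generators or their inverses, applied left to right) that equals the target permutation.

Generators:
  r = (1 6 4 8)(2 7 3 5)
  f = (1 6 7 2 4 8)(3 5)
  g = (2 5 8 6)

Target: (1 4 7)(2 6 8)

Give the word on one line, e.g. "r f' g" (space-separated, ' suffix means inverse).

  after f': (1 8 4 2 7 6)(3 5)
  after f': (1 4 7)(2 6 8)

f' f'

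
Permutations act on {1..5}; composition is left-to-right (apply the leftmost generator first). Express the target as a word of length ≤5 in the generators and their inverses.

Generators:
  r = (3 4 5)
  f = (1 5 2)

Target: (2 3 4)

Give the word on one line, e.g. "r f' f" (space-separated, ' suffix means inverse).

  after f': (1 2 5)
  after r: (1 2 3 4 5)
  after f': (1 5 2 3 4)
  after f': (2 3 4)

f' r f' f'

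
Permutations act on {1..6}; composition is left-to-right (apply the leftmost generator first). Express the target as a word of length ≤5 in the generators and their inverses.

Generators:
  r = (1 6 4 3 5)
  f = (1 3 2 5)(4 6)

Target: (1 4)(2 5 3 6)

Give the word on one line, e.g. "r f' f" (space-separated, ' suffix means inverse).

  after r': (1 5 3 4 6)
  after f: (2 5)(3 6)
  after r: (1 6 5 2)(3 4)
  after f': (1 4)(2 5 3 6)

r' f r f'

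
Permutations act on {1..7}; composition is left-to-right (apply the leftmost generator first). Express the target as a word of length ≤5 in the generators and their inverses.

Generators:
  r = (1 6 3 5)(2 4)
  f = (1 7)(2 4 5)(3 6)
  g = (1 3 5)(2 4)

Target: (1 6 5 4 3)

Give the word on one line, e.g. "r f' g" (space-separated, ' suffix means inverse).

  after g: (1 3 5)(2 4)
  after r': (1 6)
  after f': (1 3 6 7)(2 5 4)
  after f': (1 6)(2 4 5)
  after g': (1 6 5 4 3)

g r' f' f' g'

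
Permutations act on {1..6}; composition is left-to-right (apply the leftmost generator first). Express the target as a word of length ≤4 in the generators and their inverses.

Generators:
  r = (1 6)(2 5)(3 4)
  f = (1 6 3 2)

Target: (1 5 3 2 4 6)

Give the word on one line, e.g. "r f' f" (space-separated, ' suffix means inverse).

f' r f'

  after f': (1 2 3 6)
  after r: (1 5 2 4 3)
  after f': (1 5 3 2 4 6)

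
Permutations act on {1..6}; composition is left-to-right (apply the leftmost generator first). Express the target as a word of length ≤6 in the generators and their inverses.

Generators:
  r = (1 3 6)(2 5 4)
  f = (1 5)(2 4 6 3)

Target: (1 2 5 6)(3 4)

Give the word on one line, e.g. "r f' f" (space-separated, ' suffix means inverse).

  after r': (1 6 3)(2 4 5)
  after f': (1 4)(3 5)
  after r': (1 5)(2 4 6 3)
  after r': (1 2 5 6)(3 4)

r' f' r' r'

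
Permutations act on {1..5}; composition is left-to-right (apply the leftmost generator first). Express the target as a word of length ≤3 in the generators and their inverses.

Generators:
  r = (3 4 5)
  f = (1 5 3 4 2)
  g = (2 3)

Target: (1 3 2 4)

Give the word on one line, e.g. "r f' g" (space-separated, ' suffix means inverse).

r f' g'

  after r: (3 4 5)
  after f': (1 2 4)
  after g': (1 3 2 4)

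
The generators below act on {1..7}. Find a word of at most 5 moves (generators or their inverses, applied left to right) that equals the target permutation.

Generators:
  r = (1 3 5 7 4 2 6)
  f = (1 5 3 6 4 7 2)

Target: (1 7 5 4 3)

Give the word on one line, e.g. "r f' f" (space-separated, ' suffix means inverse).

f' r f f

  after f': (1 2 7 4 6 3 5)
  after r: (1 6 5 3 7 2 4)
  after f: (1 4 5 6 3 2 7)
  after f: (1 7 5 4 3)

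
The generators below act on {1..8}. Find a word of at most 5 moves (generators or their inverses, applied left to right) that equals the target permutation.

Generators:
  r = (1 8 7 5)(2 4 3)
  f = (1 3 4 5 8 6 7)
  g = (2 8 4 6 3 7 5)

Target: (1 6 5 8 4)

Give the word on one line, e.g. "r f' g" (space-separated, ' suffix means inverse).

  after r: (1 8 7 5)(2 4 3)
  after g: (1 4 7 2 6 3 8 5)
  after g: (1 6 7 8 2 3 4 5)
  after r: (1 6 5 8 4)

r g g r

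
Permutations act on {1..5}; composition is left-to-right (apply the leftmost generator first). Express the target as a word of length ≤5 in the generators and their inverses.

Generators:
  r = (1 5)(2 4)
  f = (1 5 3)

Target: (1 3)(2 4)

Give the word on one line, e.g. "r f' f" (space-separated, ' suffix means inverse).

  after f': (1 3 5)
  after r: (1 3)(2 4)
  after r: (1 3 5)
  after r: (1 3)(2 4)

f' r r r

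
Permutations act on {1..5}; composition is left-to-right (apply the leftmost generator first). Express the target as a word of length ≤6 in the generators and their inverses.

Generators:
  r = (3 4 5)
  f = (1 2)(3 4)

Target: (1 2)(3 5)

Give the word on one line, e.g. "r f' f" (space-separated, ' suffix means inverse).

  after f: (1 2)(3 4)
  after r: (1 2)(3 5)
  after f': (3 5 4)
  after f': (1 2)(3 5)

f r f' f'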